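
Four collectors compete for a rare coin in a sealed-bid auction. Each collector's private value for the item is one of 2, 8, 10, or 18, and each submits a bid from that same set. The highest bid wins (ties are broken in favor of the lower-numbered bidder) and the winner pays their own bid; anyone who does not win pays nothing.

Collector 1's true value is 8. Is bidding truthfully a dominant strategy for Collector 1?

Consider the case where Collector 2 bids 2, Collector 3 bids 2 and Collector 4 bids 2.
Truthful bid 8: wins, pays 8, utility 8 - 8 = 0.
Bid 2 instead: wins, pays 2, utility 8 - 2 = 6.
Since 6 > 0, bidding 2 is strictly better here, so truthful bidding is not dominant.

No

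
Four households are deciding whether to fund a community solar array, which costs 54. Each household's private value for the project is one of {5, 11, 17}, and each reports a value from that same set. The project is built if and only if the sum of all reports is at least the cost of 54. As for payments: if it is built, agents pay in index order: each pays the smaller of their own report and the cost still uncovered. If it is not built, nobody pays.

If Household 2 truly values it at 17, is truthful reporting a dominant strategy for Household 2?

No

Consider the case where Household 1 reports 11, Household 3 reports 17 and Household 4 reports 17.
Truthful report 17: project built, pays 17, utility 17 - 17 = 0.
Report 11 instead: project built, pays 11, utility 17 - 11 = 6.
Since 6 > 0, reporting 11 is strictly better here, so truthful reporting is not dominant.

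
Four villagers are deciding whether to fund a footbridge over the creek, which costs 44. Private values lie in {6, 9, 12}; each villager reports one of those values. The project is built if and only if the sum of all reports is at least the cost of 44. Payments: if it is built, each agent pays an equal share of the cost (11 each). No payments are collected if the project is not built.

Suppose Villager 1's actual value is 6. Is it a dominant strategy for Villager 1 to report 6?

Check each profile of the others' reports and compare truth against every alternative report.
Others report (12, 12, 12): truth gives 0, best alternative gives -5.
Others report (6, 6, 6): truth gives 0, best alternative gives 0.
Others report (6, 6, 9): truth gives 0, best alternative gives 0.
Others report (6, 6, 12): truth gives 0, best alternative gives 0.
Others report (6, 9, 6): truth gives 0, best alternative gives 0.
Others report (6, 9, 9): truth gives 0, best alternative gives 0.
(Remaining 21 profiles checked similarly; truth is weakly best in each.)
In every case the truthful report is at least as good as any alternative, so it is a dominant strategy.

Yes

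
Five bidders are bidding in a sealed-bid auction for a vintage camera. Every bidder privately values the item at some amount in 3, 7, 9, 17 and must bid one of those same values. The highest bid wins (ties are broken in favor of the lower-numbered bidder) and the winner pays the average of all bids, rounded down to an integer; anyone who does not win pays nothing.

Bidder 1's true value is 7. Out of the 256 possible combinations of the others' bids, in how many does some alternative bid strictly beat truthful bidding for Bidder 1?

22

Others bid (3, 3, 3, 9): truth gives 0; bid 9 gives 2 > 0. Violating.
Others bid (3, 3, 7, 9): truth gives 0; bid 9 gives 1 > 0. Violating.
Others bid (3, 3, 9, 3): truth gives 0; bid 9 gives 2 > 0. Violating.
Others bid (3, 3, 9, 7): truth gives 0; bid 9 gives 1 > 0. Violating.
Others bid (3, 3, 3, 3): truth gives 4; no alternative beats it.
Others bid (3, 3, 3, 7): truth gives 3; no alternative beats it.
(Checking all 256 profiles: 22 have a profitable deviation, 234 do not.)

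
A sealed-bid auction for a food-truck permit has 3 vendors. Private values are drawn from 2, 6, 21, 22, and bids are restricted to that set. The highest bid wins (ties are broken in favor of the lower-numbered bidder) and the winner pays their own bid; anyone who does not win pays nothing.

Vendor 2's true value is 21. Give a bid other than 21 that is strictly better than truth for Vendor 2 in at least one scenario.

6

Suppose Vendor 1 bids 2 and Vendor 3 bids 2.
Bid 21: wins, pays 21, utility 21 - 21 = 0.
Bid 6: wins, pays 6, utility 21 - 6 = 15.
So bidding 6 beats truth here (15 > 0).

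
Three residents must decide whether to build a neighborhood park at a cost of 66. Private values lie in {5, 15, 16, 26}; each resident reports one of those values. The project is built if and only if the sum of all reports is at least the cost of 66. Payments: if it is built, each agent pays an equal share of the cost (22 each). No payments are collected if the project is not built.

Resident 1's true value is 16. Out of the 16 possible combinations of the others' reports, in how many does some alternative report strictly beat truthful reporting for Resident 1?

Others report (26, 26): truth gives -6; report 5 gives 0 > -6. Violating.
Others report (5, 5): truth gives 0; no alternative beats it.
Others report (5, 15): truth gives 0; no alternative beats it.
(Checking all 16 profiles: 1 has a profitable deviation, 15 do not.)

1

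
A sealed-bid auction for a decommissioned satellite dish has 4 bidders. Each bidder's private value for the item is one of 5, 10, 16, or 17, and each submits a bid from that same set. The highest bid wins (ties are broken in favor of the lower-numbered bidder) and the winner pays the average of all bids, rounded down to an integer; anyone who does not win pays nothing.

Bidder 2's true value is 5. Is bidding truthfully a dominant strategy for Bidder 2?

Yes

Check each profile of the others' bids and compare truth against every alternative bid.
Others bid (5, 10, 10): truth gives 0, best alternative gives -3.
Others bid (5, 5, 10): truth gives 0, best alternative gives -2.
Others bid (5, 10, 5): truth gives 0, best alternative gives -2.
Others bid (5, 5, 5): truth gives 0, best alternative gives -1.
Others bid (5, 5, 16): truth gives 0, best alternative gives 0.
Others bid (5, 5, 17): truth gives 0, best alternative gives 0.
(Remaining 58 profiles checked similarly; truth is weakly best in each.)
In every case the truthful bid is at least as good as any alternative, so it is a dominant strategy.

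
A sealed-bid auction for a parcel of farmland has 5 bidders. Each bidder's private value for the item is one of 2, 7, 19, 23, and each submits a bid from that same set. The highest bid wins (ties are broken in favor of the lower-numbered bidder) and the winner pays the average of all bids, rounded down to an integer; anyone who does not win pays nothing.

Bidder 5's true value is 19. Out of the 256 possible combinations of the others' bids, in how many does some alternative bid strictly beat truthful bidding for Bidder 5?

65

Others bid (2, 2, 2, 2): truth gives 14; bid 7 gives 16 > 14. Violating.
Others bid (2, 2, 2, 19): truth gives 0; bid 23 gives 10 > 0. Violating.
Others bid (2, 2, 7, 19): truth gives 0; bid 23 gives 9 > 0. Violating.
Others bid (2, 2, 19, 2): truth gives 0; bid 23 gives 10 > 0. Violating.
Others bid (2, 2, 2, 7): truth gives 13; no alternative beats it.
Others bid (2, 2, 2, 23): truth gives 0; no alternative beats it.
(Checking all 256 profiles: 65 have a profitable deviation, 191 do not.)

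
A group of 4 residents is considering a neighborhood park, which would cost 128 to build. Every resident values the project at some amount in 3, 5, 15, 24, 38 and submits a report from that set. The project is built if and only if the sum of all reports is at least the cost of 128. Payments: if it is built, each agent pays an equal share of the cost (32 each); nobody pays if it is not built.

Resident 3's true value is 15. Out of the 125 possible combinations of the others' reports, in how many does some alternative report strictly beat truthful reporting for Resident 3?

1

Others report (38, 38, 38): truth gives -17; report 3 gives 0 > -17. Violating.
Others report (3, 3, 3): truth gives 0; no alternative beats it.
Others report (3, 3, 5): truth gives 0; no alternative beats it.
(Checking all 125 profiles: 1 has a profitable deviation, 124 do not.)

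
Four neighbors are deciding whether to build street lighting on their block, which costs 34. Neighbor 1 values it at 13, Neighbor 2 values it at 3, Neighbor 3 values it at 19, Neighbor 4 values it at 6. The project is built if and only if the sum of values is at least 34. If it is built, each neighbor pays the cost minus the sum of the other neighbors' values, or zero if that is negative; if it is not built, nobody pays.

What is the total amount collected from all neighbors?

Total value 41 ≥ cost 34, so it is built.
Neighbor 1: others sum to 28; max(0, 34 - 28) = 6.
Neighbor 2: others sum to 38; max(0, 34 - 38) = 0.
Neighbor 3: others sum to 22; max(0, 34 - 22) = 12.
Neighbor 4: others sum to 35; max(0, 34 - 35) = 0.
Total collected = 6 + 0 + 12 + 0 = 18.

18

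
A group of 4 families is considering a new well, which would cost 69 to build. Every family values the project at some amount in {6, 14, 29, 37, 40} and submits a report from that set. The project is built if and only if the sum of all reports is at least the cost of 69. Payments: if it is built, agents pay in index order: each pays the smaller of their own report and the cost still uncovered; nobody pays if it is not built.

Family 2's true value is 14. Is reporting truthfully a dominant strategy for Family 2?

Consider the case where Family 1 reports 6, Family 3 reports 29 and Family 4 reports 29.
Truthful report 14: project built, pays 14, utility 14 - 14 = 0.
Report 6 instead: project built, pays 6, utility 14 - 6 = 8.
Since 8 > 0, reporting 6 is strictly better here, so truthful reporting is not dominant.

No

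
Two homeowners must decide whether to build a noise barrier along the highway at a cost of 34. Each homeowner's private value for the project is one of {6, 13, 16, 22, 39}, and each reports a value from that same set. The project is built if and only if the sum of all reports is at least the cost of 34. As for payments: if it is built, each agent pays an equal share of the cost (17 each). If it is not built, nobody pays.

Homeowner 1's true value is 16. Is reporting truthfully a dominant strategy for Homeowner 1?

No

Consider the case where Homeowner 2 reports 22.
Truthful report 16: project built, pays 17, utility 16 - 17 = -1.
Report 6 instead: project not built, utility 0.
Since 0 > -1, reporting 6 is strictly better here, so truthful reporting is not dominant.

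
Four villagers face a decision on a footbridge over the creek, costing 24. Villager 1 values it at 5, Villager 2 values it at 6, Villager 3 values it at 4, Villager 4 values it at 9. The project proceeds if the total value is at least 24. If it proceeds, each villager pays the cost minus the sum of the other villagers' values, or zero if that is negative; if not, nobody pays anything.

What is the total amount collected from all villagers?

Total value 24 ≥ cost 24, so it is built.
Villager 1: others sum to 19; max(0, 24 - 19) = 5.
Villager 2: others sum to 18; max(0, 24 - 18) = 6.
Villager 3: others sum to 20; max(0, 24 - 20) = 4.
Villager 4: others sum to 15; max(0, 24 - 15) = 9.
Total collected = 5 + 6 + 4 + 9 = 24.

24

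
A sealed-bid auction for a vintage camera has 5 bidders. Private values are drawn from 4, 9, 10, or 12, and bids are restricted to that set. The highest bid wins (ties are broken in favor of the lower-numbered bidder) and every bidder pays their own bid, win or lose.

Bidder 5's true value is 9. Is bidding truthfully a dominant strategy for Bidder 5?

No

Consider the case where Bidder 1 bids 4, Bidder 2 bids 4, Bidder 3 bids 4 and Bidder 4 bids 9.
Truthful bid 9: loses but pays 9, utility -9.
Bid 4 instead: loses but pays 4, utility -4.
Since -4 > -9, bidding 4 is strictly better here, so truthful bidding is not dominant.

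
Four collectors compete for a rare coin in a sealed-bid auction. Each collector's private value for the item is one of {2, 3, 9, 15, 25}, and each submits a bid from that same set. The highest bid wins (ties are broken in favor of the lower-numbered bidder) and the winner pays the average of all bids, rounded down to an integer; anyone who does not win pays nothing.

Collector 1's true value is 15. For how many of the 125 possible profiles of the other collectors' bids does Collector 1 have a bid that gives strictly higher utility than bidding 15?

39

Others bid (2, 2, 2): truth gives 10; bid 2 gives 13 > 10. Violating.
Others bid (2, 2, 3): truth gives 10; bid 3 gives 13 > 10. Violating.
Others bid (2, 2, 9): truth gives 8; bid 9 gives 10 > 8. Violating.
Others bid (2, 2, 25): truth gives 0; bid 25 gives 2 > 0. Violating.
Others bid (2, 2, 15): truth gives 7; no alternative beats it.
Others bid (2, 3, 15): truth gives 7; no alternative beats it.
(Checking all 125 profiles: 39 have a profitable deviation, 86 do not.)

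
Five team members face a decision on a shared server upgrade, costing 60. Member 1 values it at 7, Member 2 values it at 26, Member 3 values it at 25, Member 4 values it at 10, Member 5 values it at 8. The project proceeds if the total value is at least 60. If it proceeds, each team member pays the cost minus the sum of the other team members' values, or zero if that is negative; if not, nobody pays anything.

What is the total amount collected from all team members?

19

Total value 76 ≥ cost 60, so it is built.
Member 1: others sum to 69; max(0, 60 - 69) = 0.
Member 2: others sum to 50; max(0, 60 - 50) = 10.
Member 3: others sum to 51; max(0, 60 - 51) = 9.
Member 4: others sum to 66; max(0, 60 - 66) = 0.
Member 5: others sum to 68; max(0, 60 - 68) = 0.
Total collected = 0 + 10 + 9 + 0 + 0 = 19.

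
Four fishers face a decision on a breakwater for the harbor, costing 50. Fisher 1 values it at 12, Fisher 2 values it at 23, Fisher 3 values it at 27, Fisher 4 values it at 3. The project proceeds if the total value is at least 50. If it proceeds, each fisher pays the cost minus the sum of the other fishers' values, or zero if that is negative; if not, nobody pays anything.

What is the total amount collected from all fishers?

Total value 65 ≥ cost 50, so it is built.
Fisher 1: others sum to 53; max(0, 50 - 53) = 0.
Fisher 2: others sum to 42; max(0, 50 - 42) = 8.
Fisher 3: others sum to 38; max(0, 50 - 38) = 12.
Fisher 4: others sum to 62; max(0, 50 - 62) = 0.
Total collected = 0 + 8 + 12 + 0 = 20.

20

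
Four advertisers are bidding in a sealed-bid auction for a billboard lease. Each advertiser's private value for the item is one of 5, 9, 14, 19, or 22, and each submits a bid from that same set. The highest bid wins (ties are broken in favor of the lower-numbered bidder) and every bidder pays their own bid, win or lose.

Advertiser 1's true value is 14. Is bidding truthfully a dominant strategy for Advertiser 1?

No

Consider the case where Advertiser 2 bids 5, Advertiser 3 bids 5 and Advertiser 4 bids 5.
Truthful bid 14: wins, pays 14, utility 14 - 14 = 0.
Bid 5 instead: wins, pays 5, utility 14 - 5 = 9.
Since 9 > 0, bidding 5 is strictly better here, so truthful bidding is not dominant.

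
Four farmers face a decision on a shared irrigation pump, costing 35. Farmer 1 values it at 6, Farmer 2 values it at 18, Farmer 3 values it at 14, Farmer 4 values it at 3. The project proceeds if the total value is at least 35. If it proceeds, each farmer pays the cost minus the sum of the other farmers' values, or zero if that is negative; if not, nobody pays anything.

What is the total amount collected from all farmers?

20

Total value 41 ≥ cost 35, so it is built.
Farmer 1: others sum to 35; max(0, 35 - 35) = 0.
Farmer 2: others sum to 23; max(0, 35 - 23) = 12.
Farmer 3: others sum to 27; max(0, 35 - 27) = 8.
Farmer 4: others sum to 38; max(0, 35 - 38) = 0.
Total collected = 0 + 12 + 8 + 0 = 20.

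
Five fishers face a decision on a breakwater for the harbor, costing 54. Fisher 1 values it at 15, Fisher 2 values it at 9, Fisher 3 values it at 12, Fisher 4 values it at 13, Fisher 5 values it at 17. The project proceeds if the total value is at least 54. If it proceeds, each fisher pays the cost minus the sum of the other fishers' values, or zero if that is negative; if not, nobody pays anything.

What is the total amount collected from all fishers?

9

Total value 66 ≥ cost 54, so it is built.
Fisher 1: others sum to 51; max(0, 54 - 51) = 3.
Fisher 2: others sum to 57; max(0, 54 - 57) = 0.
Fisher 3: others sum to 54; max(0, 54 - 54) = 0.
Fisher 4: others sum to 53; max(0, 54 - 53) = 1.
Fisher 5: others sum to 49; max(0, 54 - 49) = 5.
Total collected = 3 + 0 + 0 + 1 + 5 = 9.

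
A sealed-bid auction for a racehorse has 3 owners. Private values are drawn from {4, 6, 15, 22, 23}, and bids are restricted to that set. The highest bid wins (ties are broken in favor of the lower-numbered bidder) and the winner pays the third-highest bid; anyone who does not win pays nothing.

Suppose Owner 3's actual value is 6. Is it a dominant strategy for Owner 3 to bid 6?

Consider the case where Owner 1 bids 4 and Owner 2 bids 6.
Truthful bid 6: loses, pays 0, utility 0.
Bid 15 instead: wins, pays 4, utility 6 - 4 = 2.
Since 2 > 0, bidding 15 is strictly better here, so truthful bidding is not dominant.

No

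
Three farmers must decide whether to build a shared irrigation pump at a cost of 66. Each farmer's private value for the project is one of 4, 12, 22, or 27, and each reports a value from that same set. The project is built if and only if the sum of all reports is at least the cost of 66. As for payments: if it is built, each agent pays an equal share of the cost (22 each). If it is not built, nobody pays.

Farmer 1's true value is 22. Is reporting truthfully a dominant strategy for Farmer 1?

Check each profile of the others' reports and compare truth against every alternative report.
Others report (4, 4): truth gives 0, best alternative gives 0.
Others report (4, 12): truth gives 0, best alternative gives 0.
Others report (4, 22): truth gives 0, best alternative gives 0.
Others report (4, 27): truth gives 0, best alternative gives 0.
Others report (12, 4): truth gives 0, best alternative gives 0.
Others report (12, 12): truth gives 0, best alternative gives 0.
(Remaining 10 profiles checked similarly; truth is weakly best in each.)
In every case the truthful report is at least as good as any alternative, so it is a dominant strategy.

Yes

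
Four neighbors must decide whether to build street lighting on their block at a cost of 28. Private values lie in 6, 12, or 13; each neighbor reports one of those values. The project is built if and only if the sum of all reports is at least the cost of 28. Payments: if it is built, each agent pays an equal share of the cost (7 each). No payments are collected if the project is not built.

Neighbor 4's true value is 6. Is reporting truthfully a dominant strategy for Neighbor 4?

Check each profile of the others' reports and compare truth against every alternative report.
Others report (6, 6, 6): truth gives 0, best alternative gives -1.
Others report (6, 6, 12): truth gives -1, best alternative gives -1.
Others report (6, 6, 13): truth gives -1, best alternative gives -1.
Others report (6, 12, 6): truth gives -1, best alternative gives -1.
Others report (6, 12, 12): truth gives -1, best alternative gives -1.
Others report (6, 12, 13): truth gives -1, best alternative gives -1.
(Remaining 21 profiles checked similarly; truth is weakly best in each.)
In every case the truthful report is at least as good as any alternative, so it is a dominant strategy.

Yes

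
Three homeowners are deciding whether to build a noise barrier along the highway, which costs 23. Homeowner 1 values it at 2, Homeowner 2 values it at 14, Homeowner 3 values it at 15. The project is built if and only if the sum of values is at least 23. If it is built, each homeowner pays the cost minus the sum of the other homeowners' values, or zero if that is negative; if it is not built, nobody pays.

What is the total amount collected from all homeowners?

13

Total value 31 ≥ cost 23, so it is built.
Homeowner 1: others sum to 29; max(0, 23 - 29) = 0.
Homeowner 2: others sum to 17; max(0, 23 - 17) = 6.
Homeowner 3: others sum to 16; max(0, 23 - 16) = 7.
Total collected = 0 + 6 + 7 = 13.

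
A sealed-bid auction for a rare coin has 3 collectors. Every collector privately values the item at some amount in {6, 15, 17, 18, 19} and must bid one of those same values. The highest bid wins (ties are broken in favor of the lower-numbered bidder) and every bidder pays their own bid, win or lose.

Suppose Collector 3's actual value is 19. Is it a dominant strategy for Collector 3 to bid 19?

Consider the case where Collector 1 bids 6 and Collector 2 bids 6.
Truthful bid 19: wins, pays 19, utility 19 - 19 = 0.
Bid 15 instead: wins, pays 15, utility 19 - 15 = 4.
Since 4 > 0, bidding 15 is strictly better here, so truthful bidding is not dominant.

No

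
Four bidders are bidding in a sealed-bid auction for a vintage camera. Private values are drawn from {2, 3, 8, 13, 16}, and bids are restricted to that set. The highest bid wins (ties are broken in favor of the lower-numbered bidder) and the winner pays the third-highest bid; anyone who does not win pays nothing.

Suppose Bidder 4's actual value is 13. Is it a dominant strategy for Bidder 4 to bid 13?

No

Consider the case where Bidder 1 bids 2, Bidder 2 bids 2 and Bidder 3 bids 13.
Truthful bid 13: loses, pays 0, utility 0.
Bid 16 instead: wins, pays 2, utility 13 - 2 = 11.
Since 11 > 0, bidding 16 is strictly better here, so truthful bidding is not dominant.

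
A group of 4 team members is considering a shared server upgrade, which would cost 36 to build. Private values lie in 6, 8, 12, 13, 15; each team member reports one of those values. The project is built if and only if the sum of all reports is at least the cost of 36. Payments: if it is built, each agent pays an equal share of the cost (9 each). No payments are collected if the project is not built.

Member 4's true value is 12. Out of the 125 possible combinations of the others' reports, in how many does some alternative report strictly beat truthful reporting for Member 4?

3

Others report (6, 8, 8): truth gives 0; report 15 gives 3 > 0. Violating.
Others report (8, 6, 8): truth gives 0; report 15 gives 3 > 0. Violating.
Others report (8, 8, 6): truth gives 0; report 15 gives 3 > 0. Violating.
Others report (6, 6, 6): truth gives 0; no alternative beats it.
Others report (6, 6, 8): truth gives 0; no alternative beats it.
(Checking all 125 profiles: 3 have a profitable deviation, 122 do not.)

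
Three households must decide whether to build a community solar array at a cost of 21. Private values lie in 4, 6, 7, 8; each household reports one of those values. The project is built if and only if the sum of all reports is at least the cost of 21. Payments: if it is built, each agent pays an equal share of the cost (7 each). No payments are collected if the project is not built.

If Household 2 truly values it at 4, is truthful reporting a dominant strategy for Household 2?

Yes

Check each profile of the others' reports and compare truth against every alternative report.
Others report (7, 8): truth gives 0, best alternative gives -3.
Others report (8, 7): truth gives 0, best alternative gives -3.
Others report (8, 8): truth gives 0, best alternative gives -3.
Others report (4, 4): truth gives 0, best alternative gives 0.
Others report (4, 6): truth gives 0, best alternative gives 0.
Others report (4, 7): truth gives 0, best alternative gives 0.
(Remaining 10 profiles checked similarly; truth is weakly best in each.)
In every case the truthful report is at least as good as any alternative, so it is a dominant strategy.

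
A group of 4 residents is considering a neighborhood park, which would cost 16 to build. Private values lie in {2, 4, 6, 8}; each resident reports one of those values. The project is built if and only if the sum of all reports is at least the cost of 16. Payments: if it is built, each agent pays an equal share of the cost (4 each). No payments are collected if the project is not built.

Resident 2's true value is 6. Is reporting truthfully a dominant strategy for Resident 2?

Consider the case where Resident 1 reports 2, Resident 3 reports 2 and Resident 4 reports 4.
Truthful report 6: project not built, utility 0.
Report 8 instead: project built, pays 4, utility 6 - 4 = 2.
Since 2 > 0, reporting 8 is strictly better here, so truthful reporting is not dominant.

No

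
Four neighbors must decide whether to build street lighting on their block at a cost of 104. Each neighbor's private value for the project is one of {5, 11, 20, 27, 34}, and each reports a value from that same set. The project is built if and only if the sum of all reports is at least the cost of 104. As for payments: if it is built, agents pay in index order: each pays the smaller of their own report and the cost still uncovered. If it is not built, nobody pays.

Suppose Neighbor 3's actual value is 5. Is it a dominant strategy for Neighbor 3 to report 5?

Check each profile of the others' reports and compare truth against every alternative report.
Others report (27, 34, 34): truth gives 0, best alternative gives -6.
Others report (34, 27, 34): truth gives 0, best alternative gives -6.
Others report (34, 34, 27): truth gives 0, best alternative gives -6.
Others report (34, 34, 34): truth gives 0, best alternative gives -6.
Others report (5, 5, 5): truth gives 0, best alternative gives 0.
Others report (5, 5, 11): truth gives 0, best alternative gives 0.
(Remaining 119 profiles checked similarly; truth is weakly best in each.)
In every case the truthful report is at least as good as any alternative, so it is a dominant strategy.

Yes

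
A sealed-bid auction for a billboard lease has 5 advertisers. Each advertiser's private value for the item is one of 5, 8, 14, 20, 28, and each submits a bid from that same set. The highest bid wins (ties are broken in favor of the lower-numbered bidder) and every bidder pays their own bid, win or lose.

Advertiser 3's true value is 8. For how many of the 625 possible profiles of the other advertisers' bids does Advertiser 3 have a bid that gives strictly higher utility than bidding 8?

Others bid (5, 5, 5, 14): truth gives -8; bid 5 gives -5 > -8. Violating.
Others bid (5, 5, 5, 20): truth gives -8; bid 5 gives -5 > -8. Violating.
Others bid (5, 5, 5, 28): truth gives -8; bid 5 gives -5 > -8. Violating.
Others bid (5, 5, 8, 14): truth gives -8; bid 5 gives -5 > -8. Violating.
Others bid (5, 5, 5, 5): truth gives 0; no alternative beats it.
Others bid (5, 5, 5, 8): truth gives 0; no alternative beats it.
(Checking all 625 profiles: 621 have a profitable deviation, 4 do not.)

621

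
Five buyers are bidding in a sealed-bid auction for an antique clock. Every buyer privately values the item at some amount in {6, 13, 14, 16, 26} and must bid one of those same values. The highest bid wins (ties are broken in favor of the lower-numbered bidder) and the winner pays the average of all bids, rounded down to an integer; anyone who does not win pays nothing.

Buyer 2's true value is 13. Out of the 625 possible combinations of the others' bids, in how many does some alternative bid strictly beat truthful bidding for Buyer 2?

Others bid (6, 6, 6, 14): truth gives 0; bid 14 gives 4 > 0. Violating.
Others bid (6, 6, 6, 16): truth gives 0; bid 16 gives 3 > 0. Violating.
Others bid (6, 6, 13, 14): truth gives 0; bid 14 gives 3 > 0. Violating.
Others bid (6, 6, 13, 16): truth gives 0; bid 16 gives 2 > 0. Violating.
Others bid (6, 6, 6, 6): truth gives 6; no alternative beats it.
Others bid (6, 6, 6, 13): truth gives 5; no alternative beats it.
(Checking all 625 profiles: 91 have a profitable deviation, 534 do not.)

91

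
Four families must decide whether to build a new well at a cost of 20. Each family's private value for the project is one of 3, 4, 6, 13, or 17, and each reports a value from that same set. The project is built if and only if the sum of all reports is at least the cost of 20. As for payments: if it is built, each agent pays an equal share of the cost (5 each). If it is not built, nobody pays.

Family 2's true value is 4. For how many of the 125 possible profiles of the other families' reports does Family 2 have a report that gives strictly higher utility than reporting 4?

Others report (4, 6, 6): truth gives -1; report 3 gives 0 > -1. Violating.
Others report (6, 4, 6): truth gives -1; report 3 gives 0 > -1. Violating.
Others report (6, 6, 4): truth gives -1; report 3 gives 0 > -1. Violating.
Others report (3, 3, 3): truth gives 0; no alternative beats it.
Others report (3, 3, 4): truth gives 0; no alternative beats it.
(Checking all 125 profiles: 3 have a profitable deviation, 122 do not.)

3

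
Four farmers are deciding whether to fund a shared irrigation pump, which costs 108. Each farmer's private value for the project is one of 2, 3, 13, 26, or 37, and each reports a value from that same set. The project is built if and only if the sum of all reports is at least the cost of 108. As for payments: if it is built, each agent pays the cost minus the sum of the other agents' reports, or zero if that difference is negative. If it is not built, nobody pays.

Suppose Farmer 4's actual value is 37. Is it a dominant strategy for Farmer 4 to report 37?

Yes

Check each profile of the others' reports and compare truth against every alternative report.
Others report (26, 26, 26): truth gives 7, best alternative gives 0.
Others report (3, 37, 37): truth gives 6, best alternative gives 0.
Others report (37, 3, 37): truth gives 6, best alternative gives 0.
Others report (37, 37, 3): truth gives 6, best alternative gives 0.
Others report (2, 37, 37): truth gives 5, best alternative gives 0.
Others report (13, 26, 37): truth gives 5, best alternative gives 0.
(Remaining 119 profiles checked similarly; truth is weakly best in each.)
In every case the truthful report is at least as good as any alternative, so it is a dominant strategy.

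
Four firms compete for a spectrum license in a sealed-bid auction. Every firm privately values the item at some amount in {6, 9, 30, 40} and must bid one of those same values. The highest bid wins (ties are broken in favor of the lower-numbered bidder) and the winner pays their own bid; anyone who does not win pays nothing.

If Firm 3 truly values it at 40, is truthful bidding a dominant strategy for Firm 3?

Consider the case where Firm 1 bids 6, Firm 2 bids 6 and Firm 4 bids 6.
Truthful bid 40: wins, pays 40, utility 40 - 40 = 0.
Bid 9 instead: wins, pays 9, utility 40 - 9 = 31.
Since 31 > 0, bidding 9 is strictly better here, so truthful bidding is not dominant.

No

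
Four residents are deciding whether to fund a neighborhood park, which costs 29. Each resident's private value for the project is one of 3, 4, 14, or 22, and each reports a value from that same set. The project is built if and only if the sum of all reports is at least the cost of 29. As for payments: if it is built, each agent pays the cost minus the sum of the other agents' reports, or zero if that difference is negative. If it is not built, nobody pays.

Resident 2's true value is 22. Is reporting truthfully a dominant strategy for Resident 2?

Check each profile of the others' reports and compare truth against every alternative report.
Others report (4, 4, 4): truth gives 5, best alternative gives 0.
Others report (3, 4, 4): truth gives 4, best alternative gives 0.
Others report (4, 3, 4): truth gives 4, best alternative gives 0.
Others report (4, 4, 3): truth gives 4, best alternative gives 0.
Others report (3, 3, 4): truth gives 3, best alternative gives 0.
Others report (3, 4, 3): truth gives 3, best alternative gives 0.
(Remaining 58 profiles checked similarly; truth is weakly best in each.)
In every case the truthful report is at least as good as any alternative, so it is a dominant strategy.

Yes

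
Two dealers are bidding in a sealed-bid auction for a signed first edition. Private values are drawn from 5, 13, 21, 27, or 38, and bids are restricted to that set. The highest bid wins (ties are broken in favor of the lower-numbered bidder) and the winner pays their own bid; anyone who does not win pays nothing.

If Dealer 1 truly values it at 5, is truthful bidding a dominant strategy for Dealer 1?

Yes

Check each profile of the others' bids and compare truth against every alternative bid.
Others bid (5): truth gives 0, best alternative gives -8.
Others bid (13): truth gives 0, best alternative gives -8.
Others bid (21): truth gives 0, best alternative gives 0.
Others bid (27): truth gives 0, best alternative gives 0.
Others bid (38): truth gives 0, best alternative gives 0.
In every case the truthful bid is at least as good as any alternative, so it is a dominant strategy.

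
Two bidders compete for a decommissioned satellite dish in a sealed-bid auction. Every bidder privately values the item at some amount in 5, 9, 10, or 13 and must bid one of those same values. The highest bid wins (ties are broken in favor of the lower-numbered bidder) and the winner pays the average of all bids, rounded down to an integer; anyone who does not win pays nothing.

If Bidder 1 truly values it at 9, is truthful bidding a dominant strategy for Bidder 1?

No

Consider the case where Bidder 2 bids 5.
Truthful bid 9: wins, pays 7, utility 9 - 7 = 2.
Bid 5 instead: wins, pays 5, utility 9 - 5 = 4.
Since 4 > 2, bidding 5 is strictly better here, so truthful bidding is not dominant.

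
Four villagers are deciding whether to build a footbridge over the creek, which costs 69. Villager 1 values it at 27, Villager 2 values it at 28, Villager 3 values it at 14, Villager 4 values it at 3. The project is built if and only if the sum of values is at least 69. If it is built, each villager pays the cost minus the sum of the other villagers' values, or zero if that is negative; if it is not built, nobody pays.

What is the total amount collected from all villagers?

60

Total value 72 ≥ cost 69, so it is built.
Villager 1: others sum to 45; max(0, 69 - 45) = 24.
Villager 2: others sum to 44; max(0, 69 - 44) = 25.
Villager 3: others sum to 58; max(0, 69 - 58) = 11.
Villager 4: others sum to 69; max(0, 69 - 69) = 0.
Total collected = 24 + 25 + 11 + 0 = 60.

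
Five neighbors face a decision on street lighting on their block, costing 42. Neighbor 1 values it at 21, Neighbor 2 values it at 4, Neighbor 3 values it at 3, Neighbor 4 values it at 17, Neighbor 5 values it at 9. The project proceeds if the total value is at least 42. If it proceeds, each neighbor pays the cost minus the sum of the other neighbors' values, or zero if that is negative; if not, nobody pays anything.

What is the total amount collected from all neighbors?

Total value 54 ≥ cost 42, so it is built.
Neighbor 1: others sum to 33; max(0, 42 - 33) = 9.
Neighbor 2: others sum to 50; max(0, 42 - 50) = 0.
Neighbor 3: others sum to 51; max(0, 42 - 51) = 0.
Neighbor 4: others sum to 37; max(0, 42 - 37) = 5.
Neighbor 5: others sum to 45; max(0, 42 - 45) = 0.
Total collected = 9 + 0 + 0 + 5 + 0 = 14.

14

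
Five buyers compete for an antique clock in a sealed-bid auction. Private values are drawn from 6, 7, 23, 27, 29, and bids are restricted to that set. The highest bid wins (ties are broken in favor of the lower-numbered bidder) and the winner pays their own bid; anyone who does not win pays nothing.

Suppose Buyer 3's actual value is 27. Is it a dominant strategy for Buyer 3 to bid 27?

Consider the case where Buyer 1 bids 6, Buyer 2 bids 6, Buyer 4 bids 6 and Buyer 5 bids 6.
Truthful bid 27: wins, pays 27, utility 27 - 27 = 0.
Bid 7 instead: wins, pays 7, utility 27 - 7 = 20.
Since 20 > 0, bidding 7 is strictly better here, so truthful bidding is not dominant.

No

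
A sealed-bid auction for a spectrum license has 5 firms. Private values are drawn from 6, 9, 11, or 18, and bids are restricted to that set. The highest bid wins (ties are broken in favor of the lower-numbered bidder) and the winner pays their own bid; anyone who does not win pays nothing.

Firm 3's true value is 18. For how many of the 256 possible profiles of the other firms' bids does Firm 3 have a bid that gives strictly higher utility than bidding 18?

36

Others bid (6, 6, 6, 6): truth gives 0; bid 9 gives 9 > 0. Violating.
Others bid (6, 6, 6, 9): truth gives 0; bid 9 gives 9 > 0. Violating.
Others bid (6, 6, 6, 11): truth gives 0; bid 11 gives 7 > 0. Violating.
Others bid (6, 6, 9, 6): truth gives 0; bid 9 gives 9 > 0. Violating.
Others bid (6, 6, 6, 18): truth gives 0; no alternative beats it.
Others bid (6, 6, 9, 18): truth gives 0; no alternative beats it.
(Checking all 256 profiles: 36 have a profitable deviation, 220 do not.)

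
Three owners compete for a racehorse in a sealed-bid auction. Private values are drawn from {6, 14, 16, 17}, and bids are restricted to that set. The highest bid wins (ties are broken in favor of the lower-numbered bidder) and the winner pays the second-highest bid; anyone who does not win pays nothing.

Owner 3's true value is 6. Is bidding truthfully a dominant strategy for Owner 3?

Yes

Check each profile of the others' bids and compare truth against every alternative bid.
Others bid (6, 6): truth gives 0, best alternative gives 0.
Others bid (6, 14): truth gives 0, best alternative gives 0.
Others bid (6, 16): truth gives 0, best alternative gives 0.
Others bid (6, 17): truth gives 0, best alternative gives 0.
Others bid (14, 6): truth gives 0, best alternative gives 0.
Others bid (14, 14): truth gives 0, best alternative gives 0.
(Remaining 10 profiles checked similarly; truth is weakly best in each.)
In every case the truthful bid is at least as good as any alternative, so it is a dominant strategy.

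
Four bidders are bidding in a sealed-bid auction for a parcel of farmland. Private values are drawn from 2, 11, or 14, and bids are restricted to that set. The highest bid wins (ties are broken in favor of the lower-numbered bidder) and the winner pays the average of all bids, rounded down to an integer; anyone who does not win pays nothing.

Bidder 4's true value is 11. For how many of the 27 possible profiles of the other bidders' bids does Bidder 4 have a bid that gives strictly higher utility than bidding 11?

Others bid (2, 2, 11): truth gives 0; bid 14 gives 4 > 0. Violating.
Others bid (2, 11, 2): truth gives 0; bid 14 gives 4 > 0. Violating.
Others bid (2, 11, 11): truth gives 0; bid 14 gives 2 > 0. Violating.
Others bid (11, 2, 2): truth gives 0; bid 14 gives 4 > 0. Violating.
Others bid (2, 2, 2): truth gives 7; no alternative beats it.
Others bid (2, 2, 14): truth gives 0; no alternative beats it.
(Checking all 27 profiles: 6 have a profitable deviation, 21 do not.)

6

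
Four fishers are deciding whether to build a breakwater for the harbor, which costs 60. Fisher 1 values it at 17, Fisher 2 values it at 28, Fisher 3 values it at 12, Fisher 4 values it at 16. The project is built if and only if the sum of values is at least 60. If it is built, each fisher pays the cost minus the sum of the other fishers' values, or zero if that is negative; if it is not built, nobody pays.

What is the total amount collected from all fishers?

22

Total value 73 ≥ cost 60, so it is built.
Fisher 1: others sum to 56; max(0, 60 - 56) = 4.
Fisher 2: others sum to 45; max(0, 60 - 45) = 15.
Fisher 3: others sum to 61; max(0, 60 - 61) = 0.
Fisher 4: others sum to 57; max(0, 60 - 57) = 3.
Total collected = 4 + 15 + 0 + 3 = 22.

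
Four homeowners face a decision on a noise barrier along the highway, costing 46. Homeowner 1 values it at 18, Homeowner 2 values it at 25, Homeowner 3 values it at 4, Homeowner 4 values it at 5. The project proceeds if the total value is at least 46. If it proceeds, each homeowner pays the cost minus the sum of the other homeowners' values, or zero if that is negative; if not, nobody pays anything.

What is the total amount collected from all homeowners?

31

Total value 52 ≥ cost 46, so it is built.
Homeowner 1: others sum to 34; max(0, 46 - 34) = 12.
Homeowner 2: others sum to 27; max(0, 46 - 27) = 19.
Homeowner 3: others sum to 48; max(0, 46 - 48) = 0.
Homeowner 4: others sum to 47; max(0, 46 - 47) = 0.
Total collected = 12 + 19 + 0 + 0 = 31.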